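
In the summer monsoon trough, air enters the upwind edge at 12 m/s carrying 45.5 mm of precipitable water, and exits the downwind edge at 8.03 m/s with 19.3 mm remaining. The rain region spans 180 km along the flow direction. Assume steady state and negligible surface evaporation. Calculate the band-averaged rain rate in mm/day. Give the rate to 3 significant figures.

R ≈ 188 mm/day

Column moisture flux per unit crosswind length is F = V × PW.
Inflow: F_in = 12 × 45.5 = 546 mm·m/s
Outflow: F_out = 8.03 × 19.3 = 154.979 mm·m/s
Steady-state rate R = (F_in − F_out)/L = (546 − 154.979) / 180000 m = 2.172e-03 mm/s.
R = 2.172e-03 × 3600 × 24 = 188 mm/day.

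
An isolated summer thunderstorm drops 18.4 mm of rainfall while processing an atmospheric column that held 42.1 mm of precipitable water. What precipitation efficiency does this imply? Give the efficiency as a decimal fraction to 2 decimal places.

ε = rainfall / PW = 18.4 / 42.1 = 0.44.

ε ≈ 0.44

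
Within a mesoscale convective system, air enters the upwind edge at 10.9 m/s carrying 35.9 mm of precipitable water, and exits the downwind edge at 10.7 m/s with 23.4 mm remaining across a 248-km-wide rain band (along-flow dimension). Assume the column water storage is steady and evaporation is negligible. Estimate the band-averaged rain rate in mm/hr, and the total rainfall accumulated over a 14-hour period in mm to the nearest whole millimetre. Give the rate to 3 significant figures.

Column moisture flux per unit crosswind length is F = V × PW.
Inflow: F_in = 10.9 × 35.9 = 391.31 mm·m/s
Outflow: F_out = 10.7 × 23.4 = 250.38 mm·m/s
Steady-state rate R = (F_in − F_out)/L = (391.31 − 250.38) / 248000 m = 5.683e-04 mm/s.
R = 5.683e-04 × 3600 = 2.05 mm/hr.
Over 14 h: total = 2.05 × 14 = 28.7 ≈ 29 mm.

R ≈ 2.05 mm/hr; total ≈ 29 mm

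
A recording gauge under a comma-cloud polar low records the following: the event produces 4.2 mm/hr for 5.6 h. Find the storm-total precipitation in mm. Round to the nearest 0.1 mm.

total ≈ 23.5 mm

Total = Σ Rᵢ Δtᵢ = 4.2 × 5.6
      = 23.52 = 23.5 mm.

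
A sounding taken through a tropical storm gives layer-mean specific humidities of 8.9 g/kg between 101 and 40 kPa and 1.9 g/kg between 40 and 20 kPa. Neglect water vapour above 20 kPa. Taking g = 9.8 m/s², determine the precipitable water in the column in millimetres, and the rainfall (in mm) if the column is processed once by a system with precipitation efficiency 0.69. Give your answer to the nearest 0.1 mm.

Precipitable water is the column-integrated vapour mass per unit area: PW = (1/g) Σ q̄ Δp, with q in kg/kg and Δp in Pa (1 kg/m² of water = 1 mm).
Layer 101–40 kPa: Δp = 610 hPa = 61000 Pa, q̄ = 0.0089 kg/kg → 0.0089 × 61000 / 9.8 = 55.40 mm
Layer 40–20 kPa: Δp = 200 hPa = 20000 Pa, q̄ = 0.0019 kg/kg → 0.0019 × 20000 / 9.8 = 3.88 mm
PW = 55.40 + 3.88 = 59.28 ≈ 59.3 mm.
Rainfall = ε × PW = 0.69 × 59.3 = 40.9 mm.

PW ≈ 59.3 mm; rainfall ≈ 40.9 mm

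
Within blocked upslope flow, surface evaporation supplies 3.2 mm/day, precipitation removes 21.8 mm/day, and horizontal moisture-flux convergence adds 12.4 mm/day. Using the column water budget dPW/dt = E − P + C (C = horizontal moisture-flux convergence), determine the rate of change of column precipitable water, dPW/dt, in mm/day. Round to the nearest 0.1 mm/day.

dPW/dt = E − P + C = 3.2 − 21.8 + (12.4) = -6.2 mm/day.

dPW/dt ≈ -6.2 mm/day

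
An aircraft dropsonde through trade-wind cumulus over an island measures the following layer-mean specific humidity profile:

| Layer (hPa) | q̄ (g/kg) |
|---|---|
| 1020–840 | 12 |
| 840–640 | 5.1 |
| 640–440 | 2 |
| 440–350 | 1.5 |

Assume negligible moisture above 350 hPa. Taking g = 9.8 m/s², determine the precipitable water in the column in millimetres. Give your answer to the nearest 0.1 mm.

Precipitable water is the column-integrated vapour mass per unit area: PW = (1/g) Σ q̄ Δp, with q in kg/kg and Δp in Pa (1 kg/m² of water = 1 mm).
Layer 1020–840 hPa: Δp = 180 hPa = 18000 Pa, q̄ = 0.012 kg/kg → 0.012 × 18000 / 9.8 = 22.04 mm
Layer 840–640 hPa: Δp = 200 hPa = 20000 Pa, q̄ = 0.0051 kg/kg → 0.0051 × 20000 / 9.8 = 10.41 mm
Layer 640–440 hPa: Δp = 200 hPa = 20000 Pa, q̄ = 0.002 kg/kg → 0.002 × 20000 / 9.8 = 4.08 mm
Layer 440–350 hPa: Δp = 90 hPa = 9000 Pa, q̄ = 0.0015 kg/kg → 0.0015 × 9000 / 9.8 = 1.38 mm
PW = 22.04 + 10.41 + 4.08 + 1.38 = 37.91 ≈ 37.9 mm.

PW ≈ 37.9 mm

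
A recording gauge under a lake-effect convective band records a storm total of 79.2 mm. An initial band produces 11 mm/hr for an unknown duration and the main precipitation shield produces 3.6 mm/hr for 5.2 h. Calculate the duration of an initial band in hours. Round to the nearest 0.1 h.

Known phases: 3.6 × 5.2 = 18.72 mm.
Remaining depth = 79.2 − 18.72 = 60.48 mm.
Duration = 60.48 / 11 = 5.5 h.

duration ≈ 5.5 h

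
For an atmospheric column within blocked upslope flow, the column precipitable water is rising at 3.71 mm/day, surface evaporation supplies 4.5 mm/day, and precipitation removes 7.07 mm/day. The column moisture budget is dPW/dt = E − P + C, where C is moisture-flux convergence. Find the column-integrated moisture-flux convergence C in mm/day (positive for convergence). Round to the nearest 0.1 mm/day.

C ≈ 6.3 mm/day

dPW/dt = +3.71 mm/day.
C = dPW/dt − E + P = (+3.71) − 4.5 + 7.07 = 6.3 mm/day.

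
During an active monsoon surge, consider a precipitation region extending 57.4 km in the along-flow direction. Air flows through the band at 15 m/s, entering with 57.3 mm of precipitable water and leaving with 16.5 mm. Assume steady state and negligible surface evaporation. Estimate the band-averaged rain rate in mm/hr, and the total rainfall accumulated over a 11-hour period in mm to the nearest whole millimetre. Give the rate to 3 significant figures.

R ≈ 38.4 mm/hr; total ≈ 422 mm

Column moisture flux per unit crosswind length is F = V × PW.
Inflow: F_in = 15 × 57.3 = 859.5 mm·m/s
Outflow: F_out = 15 × 16.5 = 247.5 mm·m/s
Steady-state rate R = (F_in − F_out)/L = (859.5 − 247.5) / 57400 m = 1.066e-02 mm/s.
R = 1.066e-02 × 3600 = 38.4 mm/hr.
Over 11 h: total = 38.4 × 11 = 422.4 ≈ 422 mm.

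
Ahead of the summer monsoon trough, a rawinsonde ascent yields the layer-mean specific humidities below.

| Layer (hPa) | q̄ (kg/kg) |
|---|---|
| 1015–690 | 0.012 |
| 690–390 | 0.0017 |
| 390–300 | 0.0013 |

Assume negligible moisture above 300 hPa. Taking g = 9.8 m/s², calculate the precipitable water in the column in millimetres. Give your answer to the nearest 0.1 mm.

Precipitable water is the column-integrated vapour mass per unit area: PW = (1/g) Σ q̄ Δp, with q in kg/kg and Δp in Pa (1 kg/m² of water = 1 mm).
Layer 1015–690 hPa: Δp = 325 hPa = 32500 Pa, q̄ = 0.012 kg/kg → 0.012 × 32500 / 9.8 = 39.80 mm
Layer 690–390 hPa: Δp = 300 hPa = 30000 Pa, q̄ = 0.0017 kg/kg → 0.0017 × 30000 / 9.8 = 5.20 mm
Layer 390–300 hPa: Δp = 90 hPa = 9000 Pa, q̄ = 0.0013 kg/kg → 0.0013 × 9000 / 9.8 = 1.19 mm
PW = 39.80 + 5.20 + 1.19 = 46.19 ≈ 46.2 mm.

PW ≈ 46.2 mm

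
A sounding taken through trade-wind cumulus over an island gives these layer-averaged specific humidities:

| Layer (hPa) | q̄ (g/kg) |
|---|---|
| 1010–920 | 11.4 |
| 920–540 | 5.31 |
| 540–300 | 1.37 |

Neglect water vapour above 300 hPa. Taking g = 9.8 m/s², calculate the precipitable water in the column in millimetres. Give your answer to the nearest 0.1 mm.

Precipitable water is the column-integrated vapour mass per unit area: PW = (1/g) Σ q̄ Δp, with q in kg/kg and Δp in Pa (1 kg/m² of water = 1 mm).
Layer 1010–920 hPa: Δp = 90 hPa = 9000 Pa, q̄ = 0.0114 kg/kg → 0.0114 × 9000 / 9.8 = 10.47 mm
Layer 920–540 hPa: Δp = 380 hPa = 38000 Pa, q̄ = 0.00531 kg/kg → 0.00531 × 38000 / 9.8 = 20.59 mm
Layer 540–300 hPa: Δp = 240 hPa = 24000 Pa, q̄ = 0.00137 kg/kg → 0.00137 × 24000 / 9.8 = 3.36 mm
PW = 10.47 + 20.59 + 3.36 = 34.42 ≈ 34.4 mm.

PW ≈ 34.4 mm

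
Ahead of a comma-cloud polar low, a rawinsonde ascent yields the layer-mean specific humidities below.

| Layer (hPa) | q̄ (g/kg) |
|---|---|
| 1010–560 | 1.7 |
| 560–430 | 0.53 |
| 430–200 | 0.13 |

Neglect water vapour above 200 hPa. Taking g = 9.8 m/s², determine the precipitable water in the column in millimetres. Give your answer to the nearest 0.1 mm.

Precipitable water is the column-integrated vapour mass per unit area: PW = (1/g) Σ q̄ Δp, with q in kg/kg and Δp in Pa (1 kg/m² of water = 1 mm).
Layer 1010–560 hPa: Δp = 450 hPa = 45000 Pa, q̄ = 0.0017 kg/kg → 0.0017 × 45000 / 9.8 = 7.81 mm
Layer 560–430 hPa: Δp = 130 hPa = 13000 Pa, q̄ = 0.00053 kg/kg → 0.00053 × 13000 / 9.8 = 0.70 mm
Layer 430–200 hPa: Δp = 230 hPa = 23000 Pa, q̄ = 0.00013 kg/kg → 0.00013 × 23000 / 9.8 = 0.31 mm
PW = 7.81 + 0.70 + 0.31 = 8.82 ≈ 8.8 mm.

PW ≈ 8.8 mm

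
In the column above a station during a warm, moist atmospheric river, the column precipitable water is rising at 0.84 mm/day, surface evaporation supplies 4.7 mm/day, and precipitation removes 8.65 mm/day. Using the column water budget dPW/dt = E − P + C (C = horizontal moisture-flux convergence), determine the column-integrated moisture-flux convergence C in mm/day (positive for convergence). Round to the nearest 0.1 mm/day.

C ≈ 4.8 mm/day

dPW/dt = +0.84 mm/day.
C = dPW/dt − E + P = (+0.84) − 4.7 + 8.65 = 4.8 mm/day.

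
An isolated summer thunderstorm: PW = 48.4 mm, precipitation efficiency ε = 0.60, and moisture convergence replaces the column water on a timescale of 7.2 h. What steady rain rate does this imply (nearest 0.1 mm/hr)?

Each overturning extracts ε × PW = 0.60 × 48.4 = 29.04 mm.
Rate = ε·PW / τ = 29.04 / 7.2 h = 4.0 mm/hr.

R ≈ 4.0 mm/hr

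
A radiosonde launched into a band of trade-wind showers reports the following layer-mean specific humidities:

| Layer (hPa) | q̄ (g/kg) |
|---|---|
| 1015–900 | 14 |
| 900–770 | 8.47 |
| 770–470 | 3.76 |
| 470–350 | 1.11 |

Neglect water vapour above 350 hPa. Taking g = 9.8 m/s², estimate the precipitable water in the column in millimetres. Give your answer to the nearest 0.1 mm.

Precipitable water is the column-integrated vapour mass per unit area: PW = (1/g) Σ q̄ Δp, with q in kg/kg and Δp in Pa (1 kg/m² of water = 1 mm).
Layer 1015–900 hPa: Δp = 115 hPa = 11500 Pa, q̄ = 0.014 kg/kg → 0.014 × 11500 / 9.8 = 16.43 mm
Layer 900–770 hPa: Δp = 130 hPa = 13000 Pa, q̄ = 0.00847 kg/kg → 0.00847 × 13000 / 9.8 = 11.24 mm
Layer 770–470 hPa: Δp = 300 hPa = 30000 Pa, q̄ = 0.00376 kg/kg → 0.00376 × 30000 / 9.8 = 11.51 mm
Layer 470–350 hPa: Δp = 120 hPa = 12000 Pa, q̄ = 0.00111 kg/kg → 0.00111 × 12000 / 9.8 = 1.36 mm
PW = 16.43 + 11.24 + 11.51 + 1.36 = 40.54 ≈ 40.5 mm.

PW ≈ 40.5 mm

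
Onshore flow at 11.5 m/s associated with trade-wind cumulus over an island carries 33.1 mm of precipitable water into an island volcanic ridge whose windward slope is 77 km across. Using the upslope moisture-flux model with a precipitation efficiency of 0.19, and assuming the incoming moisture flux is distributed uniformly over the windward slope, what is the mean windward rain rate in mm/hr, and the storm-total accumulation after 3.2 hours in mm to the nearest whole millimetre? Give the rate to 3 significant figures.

R ≈ 3.38 mm/hr; total ≈ 11 mm

Incoming column moisture flux per unit ridge length: F = V × PW = 11.5 × 33.1 = 380.65 mm·m/s.
Spread over the 77 km slope with efficiency ε = 0.19: R = ε·F/W = 0.19 × 380.65 / 77000 m = 9.393e-04 mm/s.
R = 9.393e-04 × 3600 = 3.38 mm/hr.
Over 3.2 h: total = 3.38 × 3.2 = 10.816 ≈ 11 mm.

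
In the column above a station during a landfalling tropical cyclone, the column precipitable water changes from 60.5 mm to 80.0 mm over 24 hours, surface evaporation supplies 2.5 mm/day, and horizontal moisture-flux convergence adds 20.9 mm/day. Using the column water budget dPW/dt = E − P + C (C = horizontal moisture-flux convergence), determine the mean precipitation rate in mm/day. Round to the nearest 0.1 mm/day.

dPW/dt = (80.0 − 60.5) mm / (24/24 day) = +19.500 mm/day.
P = E + C − dPW/dt = 2.5 + (20.9) − (+19.500) = 3.9 mm/day.

P ≈ 3.9 mm/day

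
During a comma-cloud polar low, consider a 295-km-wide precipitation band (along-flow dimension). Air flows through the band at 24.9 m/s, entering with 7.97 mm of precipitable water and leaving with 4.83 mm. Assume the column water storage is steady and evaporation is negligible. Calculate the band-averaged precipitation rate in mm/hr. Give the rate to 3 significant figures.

R ≈ 0.954 mm/hr

Column moisture flux per unit crosswind length is F = V × PW.
Inflow: F_in = 24.9 × 7.97 = 198.453 mm·m/s
Outflow: F_out = 24.9 × 4.83 = 120.267 mm·m/s
Steady-state rate R = (F_in − F_out)/L = (198.453 − 120.267) / 295000 m = 2.650e-04 mm/s.
R = 2.650e-04 × 3600 = 0.954 mm/hr.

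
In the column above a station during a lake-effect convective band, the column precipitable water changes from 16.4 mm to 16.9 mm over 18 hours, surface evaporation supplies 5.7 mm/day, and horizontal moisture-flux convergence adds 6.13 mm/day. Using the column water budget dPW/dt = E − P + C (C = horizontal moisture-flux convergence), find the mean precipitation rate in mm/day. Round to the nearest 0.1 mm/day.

dPW/dt = (16.9 − 16.4) mm / (18/24 day) = +0.667 mm/day.
P = E + C − dPW/dt = 5.7 + (6.13) − (+0.667) = 11.2 mm/day.

P ≈ 11.2 mm/day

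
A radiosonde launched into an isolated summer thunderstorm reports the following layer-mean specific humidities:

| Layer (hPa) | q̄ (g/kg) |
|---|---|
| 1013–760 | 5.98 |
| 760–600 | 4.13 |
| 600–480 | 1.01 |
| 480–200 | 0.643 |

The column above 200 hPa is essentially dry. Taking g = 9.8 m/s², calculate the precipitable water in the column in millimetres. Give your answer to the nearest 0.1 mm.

PW ≈ 25.3 mm

Precipitable water is the column-integrated vapour mass per unit area: PW = (1/g) Σ q̄ Δp, with q in kg/kg and Δp in Pa (1 kg/m² of water = 1 mm).
Layer 1013–760 hPa: Δp = 253 hPa = 25300 Pa, q̄ = 0.00598 kg/kg → 0.00598 × 25300 / 9.8 = 15.44 mm
Layer 760–600 hPa: Δp = 160 hPa = 16000 Pa, q̄ = 0.00413 kg/kg → 0.00413 × 16000 / 9.8 = 6.74 mm
Layer 600–480 hPa: Δp = 120 hPa = 12000 Pa, q̄ = 0.00101 kg/kg → 0.00101 × 12000 / 9.8 = 1.24 mm
Layer 480–200 hPa: Δp = 280 hPa = 28000 Pa, q̄ = 0.000643 kg/kg → 0.000643 × 28000 / 9.8 = 1.84 mm
PW = 15.44 + 6.74 + 1.24 + 1.84 = 25.26 ≈ 25.3 mm.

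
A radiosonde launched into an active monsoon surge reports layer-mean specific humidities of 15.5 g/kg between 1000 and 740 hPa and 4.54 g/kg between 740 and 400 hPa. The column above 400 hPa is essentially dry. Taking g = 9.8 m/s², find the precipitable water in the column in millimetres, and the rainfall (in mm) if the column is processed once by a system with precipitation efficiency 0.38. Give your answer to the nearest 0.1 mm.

PW ≈ 56.9 mm; rainfall ≈ 21.6 mm

Precipitable water is the column-integrated vapour mass per unit area: PW = (1/g) Σ q̄ Δp, with q in kg/kg and Δp in Pa (1 kg/m² of water = 1 mm).
Layer 1000–740 hPa: Δp = 260 hPa = 26000 Pa, q̄ = 0.0155 kg/kg → 0.0155 × 26000 / 9.8 = 41.12 mm
Layer 740–400 hPa: Δp = 340 hPa = 34000 Pa, q̄ = 0.00454 kg/kg → 0.00454 × 34000 / 9.8 = 15.75 mm
PW = 41.12 + 15.75 = 56.87 ≈ 56.9 mm.
Rainfall = ε × PW = 0.38 × 56.9 = 21.6 mm.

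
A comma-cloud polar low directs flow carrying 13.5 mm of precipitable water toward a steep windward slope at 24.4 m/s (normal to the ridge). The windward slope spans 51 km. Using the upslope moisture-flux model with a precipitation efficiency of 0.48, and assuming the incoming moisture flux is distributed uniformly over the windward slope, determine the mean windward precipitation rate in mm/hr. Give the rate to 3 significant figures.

Incoming column moisture flux per unit ridge length: F = V × PW = 24.4 × 13.5 = 329.4 mm·m/s.
Spread over the 51 km slope with efficiency ε = 0.48: R = ε·F/W = 0.48 × 329.4 / 51000 m = 3.100e-03 mm/s.
R = 3.100e-03 × 3600 = 11.2 mm/hr.

R ≈ 11.2 mm/hr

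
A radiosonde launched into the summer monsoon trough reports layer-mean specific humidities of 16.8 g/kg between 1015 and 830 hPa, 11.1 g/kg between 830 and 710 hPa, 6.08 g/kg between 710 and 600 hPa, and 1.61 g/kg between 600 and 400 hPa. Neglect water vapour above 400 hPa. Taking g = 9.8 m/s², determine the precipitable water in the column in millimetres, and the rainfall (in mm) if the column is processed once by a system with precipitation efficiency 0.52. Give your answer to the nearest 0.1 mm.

PW ≈ 55.4 mm; rainfall ≈ 28.8 mm

Precipitable water is the column-integrated vapour mass per unit area: PW = (1/g) Σ q̄ Δp, with q in kg/kg and Δp in Pa (1 kg/m² of water = 1 mm).
Layer 1015–830 hPa: Δp = 185 hPa = 18500 Pa, q̄ = 0.0168 kg/kg → 0.0168 × 18500 / 9.8 = 31.71 mm
Layer 830–710 hPa: Δp = 120 hPa = 12000 Pa, q̄ = 0.0111 kg/kg → 0.0111 × 12000 / 9.8 = 13.59 mm
Layer 710–600 hPa: Δp = 110 hPa = 11000 Pa, q̄ = 0.00608 kg/kg → 0.00608 × 11000 / 9.8 = 6.82 mm
Layer 600–400 hPa: Δp = 200 hPa = 20000 Pa, q̄ = 0.00161 kg/kg → 0.00161 × 20000 / 9.8 = 3.29 mm
PW = 31.71 + 13.59 + 6.82 + 3.29 = 55.41 ≈ 55.4 mm.
Rainfall = ε × PW = 0.52 × 55.4 = 28.8 mm.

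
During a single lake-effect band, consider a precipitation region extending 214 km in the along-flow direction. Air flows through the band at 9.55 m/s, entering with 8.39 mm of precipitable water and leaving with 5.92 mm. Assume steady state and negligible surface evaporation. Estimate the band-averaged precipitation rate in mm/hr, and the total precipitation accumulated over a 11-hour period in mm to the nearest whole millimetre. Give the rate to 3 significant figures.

R ≈ 0.397 mm/hr; total ≈ 4 mm

Column moisture flux per unit crosswind length is F = V × PW.
Inflow: F_in = 9.55 × 8.39 = 80.1245 mm·m/s
Outflow: F_out = 9.55 × 5.92 = 56.536 mm·m/s
Steady-state rate R = (F_in − F_out)/L = (80.1245 − 56.536) / 214000 m = 1.102e-04 mm/s.
R = 1.102e-04 × 3600 = 0.397 mm/hr.
Over 11 h: total = 0.397 × 11 = 4.367 ≈ 4 mm.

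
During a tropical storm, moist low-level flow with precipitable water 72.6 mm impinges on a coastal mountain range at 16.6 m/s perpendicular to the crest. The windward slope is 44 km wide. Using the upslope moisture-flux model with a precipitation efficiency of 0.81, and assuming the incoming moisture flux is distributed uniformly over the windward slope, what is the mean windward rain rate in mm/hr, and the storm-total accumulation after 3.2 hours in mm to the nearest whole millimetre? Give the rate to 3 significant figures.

R ≈ 79.9 mm/hr; total ≈ 256 mm

Incoming column moisture flux per unit ridge length: F = V × PW = 16.6 × 72.6 = 1205.16 mm·m/s.
Spread over the 44 km slope with efficiency ε = 0.81: R = ε·F/W = 0.81 × 1205.16 / 44000 m = 2.219e-02 mm/s.
R = 2.219e-02 × 3600 = 79.9 mm/hr.
Over 3.2 h: total = 79.9 × 3.2 = 255.68 ≈ 256 mm.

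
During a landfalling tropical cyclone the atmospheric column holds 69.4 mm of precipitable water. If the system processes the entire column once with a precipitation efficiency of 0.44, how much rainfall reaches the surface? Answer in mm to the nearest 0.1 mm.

rainfall ≈ 30.5 mm

Rainfall = ε × PW = 0.44 × 69.4 = 30.5 mm.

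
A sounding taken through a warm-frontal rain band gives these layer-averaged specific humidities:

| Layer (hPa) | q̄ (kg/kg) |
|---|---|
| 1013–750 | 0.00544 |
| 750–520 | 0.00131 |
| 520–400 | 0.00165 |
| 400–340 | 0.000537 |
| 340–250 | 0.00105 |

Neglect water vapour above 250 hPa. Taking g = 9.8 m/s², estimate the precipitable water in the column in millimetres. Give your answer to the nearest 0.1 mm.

PW ≈ 21.0 mm

Precipitable water is the column-integrated vapour mass per unit area: PW = (1/g) Σ q̄ Δp, with q in kg/kg and Δp in Pa (1 kg/m² of water = 1 mm).
Layer 1013–750 hPa: Δp = 263 hPa = 26300 Pa, q̄ = 0.00544 kg/kg → 0.00544 × 26300 / 9.8 = 14.60 mm
Layer 750–520 hPa: Δp = 230 hPa = 23000 Pa, q̄ = 0.00131 kg/kg → 0.00131 × 23000 / 9.8 = 3.07 mm
Layer 520–400 hPa: Δp = 120 hPa = 12000 Pa, q̄ = 0.00165 kg/kg → 0.00165 × 12000 / 9.8 = 2.02 mm
Layer 400–340 hPa: Δp = 60 hPa = 6000 Pa, q̄ = 0.000537 kg/kg → 0.000537 × 6000 / 9.8 = 0.33 mm
Layer 340–250 hPa: Δp = 90 hPa = 9000 Pa, q̄ = 0.00105 kg/kg → 0.00105 × 9000 / 9.8 = 0.96 mm
PW = 14.60 + 3.07 + 2.02 + 0.33 + 0.96 = 20.98 ≈ 21.0 mm.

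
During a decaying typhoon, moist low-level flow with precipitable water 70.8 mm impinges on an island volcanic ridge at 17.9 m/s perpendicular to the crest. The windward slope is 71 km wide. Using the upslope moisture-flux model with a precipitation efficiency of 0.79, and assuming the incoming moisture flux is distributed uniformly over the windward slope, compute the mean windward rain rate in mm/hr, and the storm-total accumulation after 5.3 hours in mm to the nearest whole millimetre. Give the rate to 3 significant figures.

Incoming column moisture flux per unit ridge length: F = V × PW = 17.9 × 70.8 = 1267.32 mm·m/s.
Spread over the 71 km slope with efficiency ε = 0.79: R = ε·F/W = 0.79 × 1267.32 / 71000 m = 1.410e-02 mm/s.
R = 1.410e-02 × 3600 = 50.8 mm/hr.
Over 5.3 h: total = 50.8 × 5.3 = 269.24 ≈ 269 mm.

R ≈ 50.8 mm/hr; total ≈ 269 mm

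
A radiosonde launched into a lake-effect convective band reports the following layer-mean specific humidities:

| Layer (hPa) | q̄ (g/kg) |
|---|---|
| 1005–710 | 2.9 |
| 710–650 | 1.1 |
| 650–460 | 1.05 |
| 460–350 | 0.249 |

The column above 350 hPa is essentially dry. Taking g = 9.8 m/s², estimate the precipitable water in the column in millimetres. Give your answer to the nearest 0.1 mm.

Precipitable water is the column-integrated vapour mass per unit area: PW = (1/g) Σ q̄ Δp, with q in kg/kg and Δp in Pa (1 kg/m² of water = 1 mm).
Layer 1005–710 hPa: Δp = 295 hPa = 29500 Pa, q̄ = 0.0029 kg/kg → 0.0029 × 29500 / 9.8 = 8.73 mm
Layer 710–650 hPa: Δp = 60 hPa = 6000 Pa, q̄ = 0.0011 kg/kg → 0.0011 × 6000 / 9.8 = 0.67 mm
Layer 650–460 hPa: Δp = 190 hPa = 19000 Pa, q̄ = 0.00105 kg/kg → 0.00105 × 19000 / 9.8 = 2.04 mm
Layer 460–350 hPa: Δp = 110 hPa = 11000 Pa, q̄ = 0.000249 kg/kg → 0.000249 × 11000 / 9.8 = 0.28 mm
PW = 8.73 + 0.67 + 2.04 + 0.28 = 11.72 ≈ 11.7 mm.

PW ≈ 11.7 mm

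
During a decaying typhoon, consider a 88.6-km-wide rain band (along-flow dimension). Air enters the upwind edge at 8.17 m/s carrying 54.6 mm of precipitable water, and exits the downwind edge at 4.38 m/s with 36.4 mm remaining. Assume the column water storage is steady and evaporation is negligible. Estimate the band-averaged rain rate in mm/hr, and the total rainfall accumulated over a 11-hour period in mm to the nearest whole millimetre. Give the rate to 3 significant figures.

R ≈ 11.6 mm/hr; total ≈ 128 mm

Column moisture flux per unit crosswind length is F = V × PW.
Inflow: F_in = 8.17 × 54.6 = 446.082 mm·m/s
Outflow: F_out = 4.38 × 36.4 = 159.432 mm·m/s
Steady-state rate R = (F_in − F_out)/L = (446.082 − 159.432) / 88600 m = 3.235e-03 mm/s.
R = 3.235e-03 × 3600 = 11.6 mm/hr.
Over 11 h: total = 11.6 × 11 = 127.6 ≈ 128 mm.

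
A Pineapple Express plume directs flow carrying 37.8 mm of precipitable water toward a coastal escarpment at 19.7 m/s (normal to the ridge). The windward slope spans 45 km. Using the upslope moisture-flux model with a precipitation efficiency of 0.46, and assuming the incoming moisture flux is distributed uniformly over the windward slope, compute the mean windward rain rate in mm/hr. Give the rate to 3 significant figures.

Incoming column moisture flux per unit ridge length: F = V × PW = 19.7 × 37.8 = 744.66 mm·m/s.
Spread over the 45 km slope with efficiency ε = 0.46: R = ε·F/W = 0.46 × 744.66 / 45000 m = 7.612e-03 mm/s.
R = 7.612e-03 × 3600 = 27.4 mm/hr.

R ≈ 27.4 mm/hr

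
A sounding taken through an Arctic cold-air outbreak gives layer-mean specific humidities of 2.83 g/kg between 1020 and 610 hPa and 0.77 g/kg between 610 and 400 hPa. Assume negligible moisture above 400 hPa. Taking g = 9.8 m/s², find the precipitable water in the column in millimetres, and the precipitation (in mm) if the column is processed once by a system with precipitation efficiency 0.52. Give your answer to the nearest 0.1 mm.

Precipitable water is the column-integrated vapour mass per unit area: PW = (1/g) Σ q̄ Δp, with q in kg/kg and Δp in Pa (1 kg/m² of water = 1 mm).
Layer 1020–610 hPa: Δp = 410 hPa = 41000 Pa, q̄ = 0.00283 kg/kg → 0.00283 × 41000 / 9.8 = 11.84 mm
Layer 610–400 hPa: Δp = 210 hPa = 21000 Pa, q̄ = 0.00077 kg/kg → 0.00077 × 21000 / 9.8 = 1.65 mm
PW = 11.84 + 1.65 = 13.49 ≈ 13.5 mm.
Precipitation = ε × PW = 0.52 × 13.5 = 7.0 mm.

PW ≈ 13.5 mm; precipitation ≈ 7.0 mm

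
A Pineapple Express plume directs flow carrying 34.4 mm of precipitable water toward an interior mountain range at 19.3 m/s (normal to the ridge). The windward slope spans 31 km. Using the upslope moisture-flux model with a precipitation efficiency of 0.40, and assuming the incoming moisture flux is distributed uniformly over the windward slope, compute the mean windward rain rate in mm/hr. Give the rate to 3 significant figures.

Incoming column moisture flux per unit ridge length: F = V × PW = 19.3 × 34.4 = 663.92 mm·m/s.
Spread over the 31 km slope with efficiency ε = 0.40: R = ε·F/W = 0.40 × 663.92 / 31000 m = 8.567e-03 mm/s.
R = 8.567e-03 × 3600 = 30.8 mm/hr.

R ≈ 30.8 mm/hr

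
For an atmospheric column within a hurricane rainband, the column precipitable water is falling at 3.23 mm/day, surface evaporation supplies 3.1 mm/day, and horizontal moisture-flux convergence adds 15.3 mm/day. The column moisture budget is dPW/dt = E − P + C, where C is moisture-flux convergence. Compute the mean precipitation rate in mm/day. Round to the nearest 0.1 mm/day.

P ≈ 21.6 mm/day

dPW/dt = -3.23 mm/day.
P = E + C − dPW/dt = 3.1 + (15.3) − (-3.23) = 21.6 mm/day.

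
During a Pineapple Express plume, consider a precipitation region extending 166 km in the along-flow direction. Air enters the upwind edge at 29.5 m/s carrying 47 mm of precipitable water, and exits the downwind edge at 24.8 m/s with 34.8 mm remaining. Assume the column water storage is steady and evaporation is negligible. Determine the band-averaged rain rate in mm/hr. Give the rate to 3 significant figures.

Column moisture flux per unit crosswind length is F = V × PW.
Inflow: F_in = 29.5 × 47 = 1386.5 mm·m/s
Outflow: F_out = 24.8 × 34.8 = 863.04 mm·m/s
Steady-state rate R = (F_in − F_out)/L = (1386.5 − 863.04) / 166000 m = 3.153e-03 mm/s.
R = 3.153e-03 × 3600 = 11.4 mm/hr.

R ≈ 11.4 mm/hr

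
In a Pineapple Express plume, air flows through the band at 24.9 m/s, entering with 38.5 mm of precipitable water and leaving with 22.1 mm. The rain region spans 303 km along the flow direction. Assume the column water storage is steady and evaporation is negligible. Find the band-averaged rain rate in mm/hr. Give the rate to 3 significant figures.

R ≈ 4.85 mm/hr

Column moisture flux per unit crosswind length is F = V × PW.
Inflow: F_in = 24.9 × 38.5 = 958.65 mm·m/s
Outflow: F_out = 24.9 × 22.1 = 550.29 mm·m/s
Steady-state rate R = (F_in − F_out)/L = (958.65 − 550.29) / 303000 m = 1.348e-03 mm/s.
R = 1.348e-03 × 3600 = 4.85 mm/hr.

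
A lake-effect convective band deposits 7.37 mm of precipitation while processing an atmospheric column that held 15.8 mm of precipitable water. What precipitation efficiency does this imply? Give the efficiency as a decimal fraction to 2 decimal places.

ε ≈ 0.47

ε = precipitation / PW = 7.37 / 15.8 = 0.47.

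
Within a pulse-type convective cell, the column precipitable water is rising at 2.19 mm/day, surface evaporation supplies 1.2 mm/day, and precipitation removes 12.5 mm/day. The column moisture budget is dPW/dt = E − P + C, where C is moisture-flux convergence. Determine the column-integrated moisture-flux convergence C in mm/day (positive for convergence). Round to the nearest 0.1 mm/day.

C ≈ 13.5 mm/day

dPW/dt = +2.19 mm/day.
C = dPW/dt − E + P = (+2.19) − 1.2 + 12.5 = 13.5 mm/day.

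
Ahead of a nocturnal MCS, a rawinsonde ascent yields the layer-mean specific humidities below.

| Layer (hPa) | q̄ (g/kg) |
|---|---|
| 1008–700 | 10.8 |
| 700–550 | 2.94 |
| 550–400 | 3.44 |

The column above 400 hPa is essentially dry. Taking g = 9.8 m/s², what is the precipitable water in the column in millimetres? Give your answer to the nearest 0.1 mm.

PW ≈ 43.7 mm

Precipitable water is the column-integrated vapour mass per unit area: PW = (1/g) Σ q̄ Δp, with q in kg/kg and Δp in Pa (1 kg/m² of water = 1 mm).
Layer 1008–700 hPa: Δp = 308 hPa = 30800 Pa, q̄ = 0.0108 kg/kg → 0.0108 × 30800 / 9.8 = 33.94 mm
Layer 700–550 hPa: Δp = 150 hPa = 15000 Pa, q̄ = 0.00294 kg/kg → 0.00294 × 15000 / 9.8 = 4.50 mm
Layer 550–400 hPa: Δp = 150 hPa = 15000 Pa, q̄ = 0.00344 kg/kg → 0.00344 × 15000 / 9.8 = 5.27 mm
PW = 33.94 + 4.50 + 5.27 = 43.71 ≈ 43.7 mm.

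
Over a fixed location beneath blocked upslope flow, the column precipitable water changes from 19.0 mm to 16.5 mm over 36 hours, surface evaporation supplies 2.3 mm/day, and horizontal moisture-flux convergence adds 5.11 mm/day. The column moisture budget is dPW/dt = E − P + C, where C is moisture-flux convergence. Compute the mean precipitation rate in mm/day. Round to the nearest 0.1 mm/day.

dPW/dt = (16.5 − 19.0) mm / (36/24 day) = -1.667 mm/day.
P = E + C − dPW/dt = 2.3 + (5.11) − (-1.667) = 9.1 mm/day.

P ≈ 9.1 mm/day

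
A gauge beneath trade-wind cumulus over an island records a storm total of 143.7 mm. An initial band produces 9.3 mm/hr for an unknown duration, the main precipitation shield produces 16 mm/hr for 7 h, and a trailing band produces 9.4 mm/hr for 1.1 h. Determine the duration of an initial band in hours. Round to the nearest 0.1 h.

Known phases: 16 × 7 + 9.4 × 1.1 = 112 + 10.34 = 122.34 mm.
Remaining depth = 143.7 − 122.34 = 21.36 mm.
Duration = 21.36 / 9.3 = 2.3 h.

duration ≈ 2.3 h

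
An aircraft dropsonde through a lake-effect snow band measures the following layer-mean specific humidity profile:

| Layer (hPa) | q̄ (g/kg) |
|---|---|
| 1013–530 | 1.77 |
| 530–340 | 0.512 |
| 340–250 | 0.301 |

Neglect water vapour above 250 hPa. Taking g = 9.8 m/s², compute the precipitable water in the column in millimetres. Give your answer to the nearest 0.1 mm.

PW ≈ 10.0 mm

Precipitable water is the column-integrated vapour mass per unit area: PW = (1/g) Σ q̄ Δp, with q in kg/kg and Δp in Pa (1 kg/m² of water = 1 mm).
Layer 1013–530 hPa: Δp = 483 hPa = 48300 Pa, q̄ = 0.00177 kg/kg → 0.00177 × 48300 / 9.8 = 8.72 mm
Layer 530–340 hPa: Δp = 190 hPa = 19000 Pa, q̄ = 0.000512 kg/kg → 0.000512 × 19000 / 9.8 = 0.99 mm
Layer 340–250 hPa: Δp = 90 hPa = 9000 Pa, q̄ = 0.000301 kg/kg → 0.000301 × 9000 / 9.8 = 0.28 mm
PW = 8.72 + 0.99 + 0.28 = 9.99 ≈ 10.0 mm.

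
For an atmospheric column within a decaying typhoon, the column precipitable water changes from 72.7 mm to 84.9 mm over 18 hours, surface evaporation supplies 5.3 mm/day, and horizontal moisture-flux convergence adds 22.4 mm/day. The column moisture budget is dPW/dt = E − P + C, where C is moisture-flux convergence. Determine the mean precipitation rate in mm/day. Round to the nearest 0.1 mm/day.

dPW/dt = (84.9 − 72.7) mm / (18/24 day) = +16.267 mm/day.
P = E + C − dPW/dt = 5.3 + (22.4) − (+16.267) = 11.4 mm/day.

P ≈ 11.4 mm/day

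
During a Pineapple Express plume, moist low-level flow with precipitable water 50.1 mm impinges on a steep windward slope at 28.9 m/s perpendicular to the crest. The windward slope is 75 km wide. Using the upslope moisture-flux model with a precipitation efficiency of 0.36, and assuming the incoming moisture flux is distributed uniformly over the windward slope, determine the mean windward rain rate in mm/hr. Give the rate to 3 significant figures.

R ≈ 25.0 mm/hr

Incoming column moisture flux per unit ridge length: F = V × PW = 28.9 × 50.1 = 1447.89 mm·m/s.
Spread over the 75 km slope with efficiency ε = 0.36: R = ε·F/W = 0.36 × 1447.89 / 75000 m = 6.950e-03 mm/s.
R = 6.950e-03 × 3600 = 25.0 mm/hr.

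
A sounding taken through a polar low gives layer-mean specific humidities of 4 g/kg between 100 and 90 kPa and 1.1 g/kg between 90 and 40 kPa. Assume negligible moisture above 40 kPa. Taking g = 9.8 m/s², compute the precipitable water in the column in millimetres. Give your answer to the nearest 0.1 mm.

Precipitable water is the column-integrated vapour mass per unit area: PW = (1/g) Σ q̄ Δp, with q in kg/kg and Δp in Pa (1 kg/m² of water = 1 mm).
Layer 100–90 kPa: Δp = 100 hPa = 10000 Pa, q̄ = 0.004 kg/kg → 0.004 × 10000 / 9.8 = 4.08 mm
Layer 90–40 kPa: Δp = 500 hPa = 50000 Pa, q̄ = 0.0011 kg/kg → 0.0011 × 50000 / 9.8 = 5.61 mm
PW = 4.08 + 5.61 = 9.69 ≈ 9.7 mm.

PW ≈ 9.7 mm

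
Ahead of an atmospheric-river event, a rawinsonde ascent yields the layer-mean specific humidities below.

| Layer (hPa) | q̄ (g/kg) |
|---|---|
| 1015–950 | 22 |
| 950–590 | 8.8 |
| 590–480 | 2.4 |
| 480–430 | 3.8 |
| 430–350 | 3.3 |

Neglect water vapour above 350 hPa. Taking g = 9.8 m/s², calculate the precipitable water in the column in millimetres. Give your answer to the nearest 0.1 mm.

Precipitable water is the column-integrated vapour mass per unit area: PW = (1/g) Σ q̄ Δp, with q in kg/kg and Δp in Pa (1 kg/m² of water = 1 mm).
Layer 1015–950 hPa: Δp = 65 hPa = 6500 Pa, q̄ = 0.022 kg/kg → 0.022 × 6500 / 9.8 = 14.59 mm
Layer 950–590 hPa: Δp = 360 hPa = 36000 Pa, q̄ = 0.0088 kg/kg → 0.0088 × 36000 / 9.8 = 32.33 mm
Layer 590–480 hPa: Δp = 110 hPa = 11000 Pa, q̄ = 0.0024 kg/kg → 0.0024 × 11000 / 9.8 = 2.69 mm
Layer 480–430 hPa: Δp = 50 hPa = 5000 Pa, q̄ = 0.0038 kg/kg → 0.0038 × 5000 / 9.8 = 1.94 mm
Layer 430–350 hPa: Δp = 80 hPa = 8000 Pa, q̄ = 0.0033 kg/kg → 0.0033 × 8000 / 9.8 = 2.69 mm
PW = 14.59 + 32.33 + 2.69 + 1.94 + 2.69 = 54.24 ≈ 54.2 mm.

PW ≈ 54.2 mm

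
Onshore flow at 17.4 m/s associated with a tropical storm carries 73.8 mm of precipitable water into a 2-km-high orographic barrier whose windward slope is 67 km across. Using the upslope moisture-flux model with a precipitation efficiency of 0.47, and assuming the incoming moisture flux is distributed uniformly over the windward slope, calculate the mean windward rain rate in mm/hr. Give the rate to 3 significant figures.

R ≈ 32.4 mm/hr

Incoming column moisture flux per unit ridge length: F = V × PW = 17.4 × 73.8 = 1284.12 mm·m/s.
Spread over the 67 km slope with efficiency ε = 0.47: R = ε·F/W = 0.47 × 1284.12 / 67000 m = 9.008e-03 mm/s.
R = 9.008e-03 × 3600 = 32.4 mm/hr.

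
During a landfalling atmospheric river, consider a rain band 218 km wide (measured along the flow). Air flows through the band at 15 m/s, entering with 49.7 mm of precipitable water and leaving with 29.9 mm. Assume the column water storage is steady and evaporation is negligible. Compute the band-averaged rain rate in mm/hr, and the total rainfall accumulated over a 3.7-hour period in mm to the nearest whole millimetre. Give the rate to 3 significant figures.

R ≈ 4.90 mm/hr; total ≈ 18 mm

Column moisture flux per unit crosswind length is F = V × PW.
Inflow: F_in = 15 × 49.7 = 745.5 mm·m/s
Outflow: F_out = 15 × 29.9 = 448.5 mm·m/s
Steady-state rate R = (F_in − F_out)/L = (745.5 − 448.5) / 218000 m = 1.362e-03 mm/s.
R = 1.362e-03 × 3600 = 4.90 mm/hr.
Over 3.7 h: total = 4.90 × 3.7 = 18.13 ≈ 18 mm.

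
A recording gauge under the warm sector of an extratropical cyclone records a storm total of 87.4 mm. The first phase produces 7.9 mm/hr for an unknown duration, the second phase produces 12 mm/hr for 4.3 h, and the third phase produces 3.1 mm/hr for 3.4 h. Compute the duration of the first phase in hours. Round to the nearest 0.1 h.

Known phases: 12 × 4.3 + 3.1 × 3.4 = 51.6 + 10.54 = 62.14 mm.
Remaining depth = 87.4 − 62.14 = 25.26 mm.
Duration = 25.26 / 7.9 = 3.2 h.

duration ≈ 3.2 h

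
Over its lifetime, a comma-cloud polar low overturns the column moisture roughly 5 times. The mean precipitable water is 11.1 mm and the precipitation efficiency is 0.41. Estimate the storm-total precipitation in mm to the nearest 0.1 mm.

precipitation ≈ 22.8 mm

Each cycle deposits ε × PW = 0.41 × 11.1 = 4.551 mm.
Over 5 cycles: 5 × 4.551 = 22.8 mm.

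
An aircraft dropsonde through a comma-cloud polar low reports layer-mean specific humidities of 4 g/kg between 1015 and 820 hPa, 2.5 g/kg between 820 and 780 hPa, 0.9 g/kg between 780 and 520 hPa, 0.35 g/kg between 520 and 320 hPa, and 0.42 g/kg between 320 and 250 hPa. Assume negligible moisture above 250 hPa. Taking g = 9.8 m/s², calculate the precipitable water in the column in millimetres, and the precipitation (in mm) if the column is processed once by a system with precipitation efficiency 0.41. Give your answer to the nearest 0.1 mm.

PW ≈ 12.4 mm; precipitation ≈ 5.1 mm

Precipitable water is the column-integrated vapour mass per unit area: PW = (1/g) Σ q̄ Δp, with q in kg/kg and Δp in Pa (1 kg/m² of water = 1 mm).
Layer 1015–820 hPa: Δp = 195 hPa = 19500 Pa, q̄ = 0.004 kg/kg → 0.004 × 19500 / 9.8 = 7.96 mm
Layer 820–780 hPa: Δp = 40 hPa = 4000 Pa, q̄ = 0.0025 kg/kg → 0.0025 × 4000 / 9.8 = 1.02 mm
Layer 780–520 hPa: Δp = 260 hPa = 26000 Pa, q̄ = 0.0009 kg/kg → 0.0009 × 26000 / 9.8 = 2.39 mm
Layer 520–320 hPa: Δp = 200 hPa = 20000 Pa, q̄ = 0.00035 kg/kg → 0.00035 × 20000 / 9.8 = 0.71 mm
Layer 320–250 hPa: Δp = 70 hPa = 7000 Pa, q̄ = 0.00042 kg/kg → 0.00042 × 7000 / 9.8 = 0.30 mm
PW = 7.96 + 1.02 + 2.39 + 0.71 + 0.30 = 12.38 ≈ 12.4 mm.
Precipitation = ε × PW = 0.41 × 12.4 = 5.1 mm.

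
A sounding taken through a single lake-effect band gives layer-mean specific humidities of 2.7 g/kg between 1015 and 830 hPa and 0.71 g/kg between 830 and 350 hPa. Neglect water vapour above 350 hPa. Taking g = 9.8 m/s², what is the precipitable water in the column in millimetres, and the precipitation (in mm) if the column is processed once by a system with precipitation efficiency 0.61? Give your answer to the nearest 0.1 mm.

Precipitable water is the column-integrated vapour mass per unit area: PW = (1/g) Σ q̄ Δp, with q in kg/kg and Δp in Pa (1 kg/m² of water = 1 mm).
Layer 1015–830 hPa: Δp = 185 hPa = 18500 Pa, q̄ = 0.0027 kg/kg → 0.0027 × 18500 / 9.8 = 5.10 mm
Layer 830–350 hPa: Δp = 480 hPa = 48000 Pa, q̄ = 0.00071 kg/kg → 0.00071 × 48000 / 9.8 = 3.48 mm
PW = 5.10 + 3.48 = 8.58 ≈ 8.6 mm.
Precipitation = ε × PW = 0.61 × 8.6 = 5.2 mm.

PW ≈ 8.6 mm; precipitation ≈ 5.2 mm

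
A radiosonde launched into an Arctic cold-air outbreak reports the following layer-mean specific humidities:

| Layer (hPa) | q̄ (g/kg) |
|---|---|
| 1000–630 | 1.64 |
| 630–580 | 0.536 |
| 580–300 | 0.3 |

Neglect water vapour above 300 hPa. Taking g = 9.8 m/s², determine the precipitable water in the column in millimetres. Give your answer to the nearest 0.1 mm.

Precipitable water is the column-integrated vapour mass per unit area: PW = (1/g) Σ q̄ Δp, with q in kg/kg and Δp in Pa (1 kg/m² of water = 1 mm).
Layer 1000–630 hPa: Δp = 370 hPa = 37000 Pa, q̄ = 0.00164 kg/kg → 0.00164 × 37000 / 9.8 = 6.19 mm
Layer 630–580 hPa: Δp = 50 hPa = 5000 Pa, q̄ = 0.000536 kg/kg → 0.000536 × 5000 / 9.8 = 0.27 mm
Layer 580–300 hPa: Δp = 280 hPa = 28000 Pa, q̄ = 0.0003 kg/kg → 0.0003 × 28000 / 9.8 = 0.86 mm
PW = 6.19 + 0.27 + 0.86 = 7.32 ≈ 7.3 mm.

PW ≈ 7.3 mm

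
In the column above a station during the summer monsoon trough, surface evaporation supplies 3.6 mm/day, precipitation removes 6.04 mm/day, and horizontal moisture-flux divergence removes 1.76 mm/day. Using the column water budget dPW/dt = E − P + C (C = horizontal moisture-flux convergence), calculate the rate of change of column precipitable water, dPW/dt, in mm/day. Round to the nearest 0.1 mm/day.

dPW/dt = E − P + C = 3.6 − 6.04 + (-1.76) = -4.2 mm/day.

dPW/dt ≈ -4.2 mm/day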